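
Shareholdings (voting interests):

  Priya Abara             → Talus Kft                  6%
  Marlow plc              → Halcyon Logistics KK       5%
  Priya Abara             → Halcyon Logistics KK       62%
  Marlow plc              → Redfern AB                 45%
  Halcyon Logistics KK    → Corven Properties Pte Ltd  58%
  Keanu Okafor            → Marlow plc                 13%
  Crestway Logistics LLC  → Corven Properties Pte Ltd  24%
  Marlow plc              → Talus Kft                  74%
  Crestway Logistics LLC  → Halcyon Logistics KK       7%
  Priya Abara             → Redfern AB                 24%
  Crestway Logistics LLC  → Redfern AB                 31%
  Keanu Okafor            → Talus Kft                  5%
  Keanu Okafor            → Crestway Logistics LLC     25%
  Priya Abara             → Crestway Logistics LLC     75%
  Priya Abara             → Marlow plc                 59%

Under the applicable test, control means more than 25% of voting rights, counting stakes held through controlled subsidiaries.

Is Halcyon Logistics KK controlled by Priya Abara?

Yes

Priya holds 75% of Crestway, so Priya controls Crestway.
Priya holds 59% of Marlow, so Priya controls Marlow.
Priya and Marlow and Crestway together hold 62% + 5% + 7% = 74% of Halcyon, so Priya controls Halcyon.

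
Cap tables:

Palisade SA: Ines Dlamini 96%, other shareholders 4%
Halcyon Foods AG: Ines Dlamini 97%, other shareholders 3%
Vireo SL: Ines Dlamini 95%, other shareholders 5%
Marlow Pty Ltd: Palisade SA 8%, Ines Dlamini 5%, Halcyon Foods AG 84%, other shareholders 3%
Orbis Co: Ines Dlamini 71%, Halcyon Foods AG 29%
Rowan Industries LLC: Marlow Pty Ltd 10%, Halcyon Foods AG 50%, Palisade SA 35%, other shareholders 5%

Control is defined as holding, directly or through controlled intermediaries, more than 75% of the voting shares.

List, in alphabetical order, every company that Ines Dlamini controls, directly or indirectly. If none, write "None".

Ines holds 96% of Palisade, so Ines controls Palisade.
Ines holds 97% of Halcyon, so Ines controls Halcyon.
Ines holds 95% of Vireo, so Ines controls Vireo.
Palisade and Ines and Halcyon together hold 8% + 5% + 84% = 97% of Marlow, so Ines controls Marlow.
Ines and Halcyon together hold 71% + 29% = 100% of Orbis, so Ines controls Orbis.
Marlow and Halcyon and Palisade together hold 10% + 50% + 35% = 95% of Rowan, so Ines controls Rowan.

Halcyon Foods AG, Marlow Pty Ltd, Orbis Co, Palisade SA, Rowan Industries LLC, Vireo SL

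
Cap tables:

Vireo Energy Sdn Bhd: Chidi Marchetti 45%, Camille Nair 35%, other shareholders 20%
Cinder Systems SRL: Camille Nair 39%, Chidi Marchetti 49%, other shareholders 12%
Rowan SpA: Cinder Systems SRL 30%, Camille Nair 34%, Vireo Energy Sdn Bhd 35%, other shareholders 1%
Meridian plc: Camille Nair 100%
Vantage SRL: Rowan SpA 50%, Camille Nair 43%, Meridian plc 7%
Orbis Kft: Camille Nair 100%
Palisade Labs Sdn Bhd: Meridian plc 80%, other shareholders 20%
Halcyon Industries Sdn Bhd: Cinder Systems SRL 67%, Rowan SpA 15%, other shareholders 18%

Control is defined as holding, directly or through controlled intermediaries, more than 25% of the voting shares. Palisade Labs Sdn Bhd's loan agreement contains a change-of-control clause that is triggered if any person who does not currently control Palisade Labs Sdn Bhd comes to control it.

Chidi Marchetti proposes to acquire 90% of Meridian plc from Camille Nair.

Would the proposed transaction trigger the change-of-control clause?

Yes

The purchase adds only to Chidi's holdings (Camille's stake shrinks), so Chidi is the only person who could newly come to control Palisade.
Chidi holds 45% of Vireo, so Chidi controls Vireo.
Chidi holds 49% of Cinder, so Chidi controls Cinder.
Cinder and Vireo together hold 30% + 35% = 65% of Rowan, so Chidi controls Rowan.
Rowan holds 50% of Vantage, so Chidi controls Vantage.
Cinder and Rowan together hold 67% + 15% = 82% of Halcyon, so Chidi controls Halcyon.
Neither Chidi nor any entity Chidi controls holds any voting interest in Palisade.
So before the transaction, Chidi does not control Palisade.
After the purchase, Chidi holds 90% of Meridian directly, and Camille's stake falls to 10%.
Chidi holds 90% of Meridian, so Chidi controls Meridian.
Meridian holds 80% of Palisade, so Chidi controls Palisade.
Chidi did not control Palisade before and does after, so the clause is triggered.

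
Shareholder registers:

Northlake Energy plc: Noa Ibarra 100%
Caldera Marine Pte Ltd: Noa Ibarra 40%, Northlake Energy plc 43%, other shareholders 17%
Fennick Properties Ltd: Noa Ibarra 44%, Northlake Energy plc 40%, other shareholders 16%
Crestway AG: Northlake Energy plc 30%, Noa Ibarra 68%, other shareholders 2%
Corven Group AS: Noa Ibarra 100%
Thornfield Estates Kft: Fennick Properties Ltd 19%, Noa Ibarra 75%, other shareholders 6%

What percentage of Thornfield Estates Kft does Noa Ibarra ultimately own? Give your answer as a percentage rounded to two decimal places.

90.96%

Noa reaches Thornfield along 3 paths.
Via Fennick: 44% × 19% = 8.36%.
Via Northlake → Fennick: 100% × 40% × 19% = 7.6%.
Direct stake: 75% = 75%.
Total: 8.36% + 7.6% + 75% = 90.96%.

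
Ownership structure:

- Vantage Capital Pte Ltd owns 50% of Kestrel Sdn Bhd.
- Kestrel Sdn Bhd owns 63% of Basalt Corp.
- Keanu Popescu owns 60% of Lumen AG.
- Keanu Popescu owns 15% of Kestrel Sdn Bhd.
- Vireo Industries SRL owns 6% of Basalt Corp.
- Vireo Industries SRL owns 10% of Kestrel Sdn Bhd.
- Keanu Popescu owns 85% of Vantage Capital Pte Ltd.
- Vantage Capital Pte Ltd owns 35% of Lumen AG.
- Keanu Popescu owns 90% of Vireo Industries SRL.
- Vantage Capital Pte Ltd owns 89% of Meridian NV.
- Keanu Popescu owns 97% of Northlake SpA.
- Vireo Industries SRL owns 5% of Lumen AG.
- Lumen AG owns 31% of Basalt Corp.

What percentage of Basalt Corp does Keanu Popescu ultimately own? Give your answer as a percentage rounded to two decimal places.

76.51%

Keanu reaches Basalt along 7 paths.
Via Vireo: 90% × 6% = 5.4%.
Via Vireo → Kestrel: 90% × 10% × 63% = 5.67%.
Via Vantage → Kestrel: 85% × 50% × 63% = 26.775%.
Via Kestrel: 15% × 63% = 9.45%.
Via Lumen: 60% × 31% = 18.6%.
Via Vantage → Lumen: 85% × 35% × 31% = 9.2225%.
Via Vireo → Lumen: 90% × 5% × 31% = 1.395%.
Total: 5.4% + 5.67% + 26.775% + 9.45% + 18.6% + 9.2225% + 1.395% = 76.5125%.
Rounded: 76.51%.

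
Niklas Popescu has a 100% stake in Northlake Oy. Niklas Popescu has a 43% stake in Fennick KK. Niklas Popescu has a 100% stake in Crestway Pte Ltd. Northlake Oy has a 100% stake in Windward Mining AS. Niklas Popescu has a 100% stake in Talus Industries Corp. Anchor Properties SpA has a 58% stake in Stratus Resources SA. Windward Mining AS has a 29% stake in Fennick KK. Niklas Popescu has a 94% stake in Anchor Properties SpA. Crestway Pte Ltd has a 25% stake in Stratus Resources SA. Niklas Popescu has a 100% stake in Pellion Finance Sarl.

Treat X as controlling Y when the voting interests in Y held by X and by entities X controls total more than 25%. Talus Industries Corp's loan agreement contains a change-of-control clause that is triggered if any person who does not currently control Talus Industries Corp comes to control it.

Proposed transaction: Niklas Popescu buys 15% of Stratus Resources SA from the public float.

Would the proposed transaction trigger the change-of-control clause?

No

The purchase changes only Niklas's holdings, so Niklas is the only person who could newly come to control Talus.
Niklas holds 100% of Talus, so Niklas controls Talus.
So Niklas already controls Talus before the transaction.
After the purchase, Niklas holds 15% of Stratus directly.
Niklas controlled Talus already, so this is not a new person acquiring control; every other person's position is unchanged or reduced.
No new person acquires control, so the clause is not triggered.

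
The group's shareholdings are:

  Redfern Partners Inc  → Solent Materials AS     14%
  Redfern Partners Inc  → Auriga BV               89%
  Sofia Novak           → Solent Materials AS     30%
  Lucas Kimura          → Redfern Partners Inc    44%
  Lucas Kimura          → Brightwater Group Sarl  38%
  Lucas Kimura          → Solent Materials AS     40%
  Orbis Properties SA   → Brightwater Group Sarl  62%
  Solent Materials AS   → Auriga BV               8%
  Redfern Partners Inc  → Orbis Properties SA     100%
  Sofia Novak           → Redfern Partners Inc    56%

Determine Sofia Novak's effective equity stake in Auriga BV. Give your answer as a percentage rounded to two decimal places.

Sofia reaches Auriga along 3 paths.
Via Redfern: 56% × 89% = 49.84%.
Via Redfern → Solent: 56% × 14% × 8% = 0.6272%.
Via Solent: 30% × 8% = 2.4%.
Total: 49.84% + 0.6272% + 2.4% = 52.8672%.
Rounded: 52.87%.

52.87%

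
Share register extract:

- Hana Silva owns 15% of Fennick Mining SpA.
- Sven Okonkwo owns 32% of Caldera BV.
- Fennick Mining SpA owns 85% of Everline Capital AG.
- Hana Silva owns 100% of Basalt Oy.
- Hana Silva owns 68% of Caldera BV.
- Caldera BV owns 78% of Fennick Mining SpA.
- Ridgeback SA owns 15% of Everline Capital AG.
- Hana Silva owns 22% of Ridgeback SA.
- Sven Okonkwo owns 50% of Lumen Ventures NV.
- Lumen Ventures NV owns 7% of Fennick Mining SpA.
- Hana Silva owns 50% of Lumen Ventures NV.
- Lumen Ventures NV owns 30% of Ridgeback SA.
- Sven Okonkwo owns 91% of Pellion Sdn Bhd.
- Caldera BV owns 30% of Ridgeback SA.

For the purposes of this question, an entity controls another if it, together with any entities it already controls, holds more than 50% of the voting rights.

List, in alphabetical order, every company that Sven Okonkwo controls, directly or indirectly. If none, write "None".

Pellion Sdn Bhd

Sven holds 91% of Pellion, so Sven controls Pellion.
No other company's threshold is met.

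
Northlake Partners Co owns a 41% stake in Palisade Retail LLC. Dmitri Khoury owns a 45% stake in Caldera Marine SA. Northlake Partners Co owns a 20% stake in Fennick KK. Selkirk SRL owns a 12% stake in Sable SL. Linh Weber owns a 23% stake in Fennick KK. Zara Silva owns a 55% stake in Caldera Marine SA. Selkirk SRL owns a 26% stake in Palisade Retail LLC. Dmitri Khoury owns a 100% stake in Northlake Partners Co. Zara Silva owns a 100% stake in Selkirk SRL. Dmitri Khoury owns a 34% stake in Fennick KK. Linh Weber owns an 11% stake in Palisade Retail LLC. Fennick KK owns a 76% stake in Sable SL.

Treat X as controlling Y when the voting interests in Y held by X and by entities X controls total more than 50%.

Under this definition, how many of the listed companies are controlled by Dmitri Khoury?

Dmitri holds 100% of Northlake, so Dmitri controls Northlake.
Northlake and Dmitri together hold 20% + 34% = 54% of Fennick, so Dmitri controls Fennick.
Fennick holds 76% of Sable, so Dmitri controls Sable.
No other company's threshold is met.
Dmitri controls 3 companies.

3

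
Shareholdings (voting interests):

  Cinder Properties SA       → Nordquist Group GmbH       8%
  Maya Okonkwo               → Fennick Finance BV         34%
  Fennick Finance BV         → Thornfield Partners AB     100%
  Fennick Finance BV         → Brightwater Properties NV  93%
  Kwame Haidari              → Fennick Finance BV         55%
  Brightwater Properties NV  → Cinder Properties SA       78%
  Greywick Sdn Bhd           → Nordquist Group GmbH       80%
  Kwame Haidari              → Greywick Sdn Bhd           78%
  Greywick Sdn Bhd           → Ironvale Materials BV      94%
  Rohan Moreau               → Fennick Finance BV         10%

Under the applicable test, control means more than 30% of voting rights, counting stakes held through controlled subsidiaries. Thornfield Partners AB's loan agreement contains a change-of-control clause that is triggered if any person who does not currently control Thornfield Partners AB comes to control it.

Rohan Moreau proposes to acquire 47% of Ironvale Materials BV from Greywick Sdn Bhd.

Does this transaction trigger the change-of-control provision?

The purchase adds only to Rohan's holdings (Greywick's stake shrinks), so Rohan is the only person who could newly come to control Thornfield.
Rohan's largest direct stake is 10% in Fennick, which does not meet the threshold, so Rohan controls no company.
Neither Rohan nor any entity Rohan controls holds any voting interest in Thornfield.
So before the transaction, Rohan does not control Thornfield.
After the purchase, Rohan holds 47% of Ironvale directly, and Greywick's stake falls to 47%.
Rohan holds 47% of Ironvale, so Rohan controls Ironvale.
After the transaction, neither Rohan nor any entity Rohan controls holds a voting interest in Thornfield, so Rohan still does not control it.
No new person acquires control, so the clause is not triggered.

No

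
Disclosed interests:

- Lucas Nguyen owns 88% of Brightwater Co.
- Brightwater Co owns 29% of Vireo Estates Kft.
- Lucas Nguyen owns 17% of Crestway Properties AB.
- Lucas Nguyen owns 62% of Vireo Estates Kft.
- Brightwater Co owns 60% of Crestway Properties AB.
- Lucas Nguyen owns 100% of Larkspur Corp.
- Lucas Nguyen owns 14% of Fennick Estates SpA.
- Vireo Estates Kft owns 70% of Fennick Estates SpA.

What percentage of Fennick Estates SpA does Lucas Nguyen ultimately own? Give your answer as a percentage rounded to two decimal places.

75.26%

Lucas reaches Fennick along 3 paths.
Via Brightwater → Vireo: 88% × 29% × 70% = 17.864%.
Via Vireo: 62% × 70% = 43.4%.
Direct stake: 14% = 14%.
Total: 17.864% + 43.4% + 14% = 75.264%.
Rounded: 75.26%.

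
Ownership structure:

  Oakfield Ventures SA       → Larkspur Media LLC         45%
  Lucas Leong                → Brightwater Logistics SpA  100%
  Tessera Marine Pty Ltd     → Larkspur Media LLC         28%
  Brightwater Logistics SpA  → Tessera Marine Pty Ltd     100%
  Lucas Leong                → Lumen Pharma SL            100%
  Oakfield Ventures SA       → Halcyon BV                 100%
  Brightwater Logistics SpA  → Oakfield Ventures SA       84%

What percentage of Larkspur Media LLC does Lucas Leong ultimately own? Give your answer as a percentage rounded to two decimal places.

65.80%

Lucas reaches Larkspur along 2 paths.
Via Brightwater → Oakfield: 100% × 84% × 45% = 37.8%.
Via Brightwater → Tessera: 100% × 100% × 28% = 28%.
Total: 37.8% + 28% = 65.8%.
Rounded: 65.80%.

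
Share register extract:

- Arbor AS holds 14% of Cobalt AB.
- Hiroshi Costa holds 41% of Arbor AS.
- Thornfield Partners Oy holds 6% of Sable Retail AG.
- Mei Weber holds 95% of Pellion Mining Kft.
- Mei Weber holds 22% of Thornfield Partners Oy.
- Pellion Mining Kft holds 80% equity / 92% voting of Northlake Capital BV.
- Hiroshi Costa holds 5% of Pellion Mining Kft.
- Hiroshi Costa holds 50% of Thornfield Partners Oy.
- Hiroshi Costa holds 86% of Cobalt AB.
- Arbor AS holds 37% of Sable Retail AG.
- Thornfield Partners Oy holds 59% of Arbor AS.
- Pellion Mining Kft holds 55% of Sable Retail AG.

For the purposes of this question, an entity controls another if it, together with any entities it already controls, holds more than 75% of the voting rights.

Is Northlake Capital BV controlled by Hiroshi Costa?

Hiroshi holds 86% of Cobalt, so Hiroshi controls Cobalt.
Neither Hiroshi nor any entity Hiroshi controls holds any voting interest in Northlake.
So Hiroshi does not control Northlake.

No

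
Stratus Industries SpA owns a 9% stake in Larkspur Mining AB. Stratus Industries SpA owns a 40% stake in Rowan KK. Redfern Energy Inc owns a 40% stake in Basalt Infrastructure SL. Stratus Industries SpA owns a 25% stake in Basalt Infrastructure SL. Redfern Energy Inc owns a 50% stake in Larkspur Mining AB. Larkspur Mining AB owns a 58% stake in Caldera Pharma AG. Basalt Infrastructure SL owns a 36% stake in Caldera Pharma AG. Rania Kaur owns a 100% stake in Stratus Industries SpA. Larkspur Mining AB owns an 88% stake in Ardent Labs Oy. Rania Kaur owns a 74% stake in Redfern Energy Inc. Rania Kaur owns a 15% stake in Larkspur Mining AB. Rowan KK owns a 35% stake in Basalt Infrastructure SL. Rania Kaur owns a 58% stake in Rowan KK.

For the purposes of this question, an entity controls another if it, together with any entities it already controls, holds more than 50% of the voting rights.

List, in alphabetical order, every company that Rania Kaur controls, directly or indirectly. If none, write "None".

Ardent Labs Oy, Basalt Infrastructure SL, Caldera Pharma AG, Larkspur Mining AB, Redfern Energy Inc, Rowan KK, Stratus Industries SpA

Rania holds 100% of Stratus, so Rania controls Stratus.
Rania holds 74% of Redfern, so Rania controls Redfern.
Redfern and Rania and Stratus together hold 50% + 15% + 9% = 74% of Larkspur, so Rania controls Larkspur.
Rania and Stratus together hold 58% + 40% = 98% of Rowan, so Rania controls Rowan.
Stratus and Rowan and Redfern together hold 25% + 35% + 40% = 100% of Basalt, so Rania controls Basalt.
Larkspur and Basalt together hold 58% + 36% = 94% of Caldera, so Rania controls Caldera.
Larkspur holds 88% of Ardent, so Rania controls Ardent.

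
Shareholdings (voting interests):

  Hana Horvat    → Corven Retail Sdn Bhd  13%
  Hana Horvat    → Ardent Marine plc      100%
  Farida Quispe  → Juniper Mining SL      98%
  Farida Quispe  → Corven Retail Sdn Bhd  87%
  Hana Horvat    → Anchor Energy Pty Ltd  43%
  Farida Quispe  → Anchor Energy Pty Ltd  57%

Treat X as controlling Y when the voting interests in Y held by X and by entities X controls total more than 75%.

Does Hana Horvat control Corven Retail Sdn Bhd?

No

Hana holds 100% of Ardent, so Hana controls Ardent.
In Corven, Hana's side holds only 13%, not > 75%.
So Hana does not control Corven.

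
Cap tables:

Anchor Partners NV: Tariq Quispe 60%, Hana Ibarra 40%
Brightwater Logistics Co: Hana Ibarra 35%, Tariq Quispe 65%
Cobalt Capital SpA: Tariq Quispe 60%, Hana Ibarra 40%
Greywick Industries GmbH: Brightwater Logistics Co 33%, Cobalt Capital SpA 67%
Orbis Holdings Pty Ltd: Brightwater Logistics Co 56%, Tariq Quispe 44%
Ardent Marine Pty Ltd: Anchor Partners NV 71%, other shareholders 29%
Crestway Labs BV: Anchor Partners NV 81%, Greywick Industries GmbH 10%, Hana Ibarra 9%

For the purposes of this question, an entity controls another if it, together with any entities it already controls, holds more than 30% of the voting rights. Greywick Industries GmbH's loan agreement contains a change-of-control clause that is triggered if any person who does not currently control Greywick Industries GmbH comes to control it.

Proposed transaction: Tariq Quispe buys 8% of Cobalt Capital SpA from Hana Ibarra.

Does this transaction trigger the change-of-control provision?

The purchase adds only to Tariq's holdings (Hana's stake shrinks), so Tariq is the only person who could newly come to control Greywick.
Tariq holds 65% of Brightwater, so Tariq controls Brightwater.
Tariq holds 60% of Cobalt, so Tariq controls Cobalt.
Brightwater and Cobalt together hold 33% + 67% = 100% of Greywick, so Tariq controls Greywick.
So Tariq already controls Greywick before the transaction.
After the purchase, Tariq's direct stake in Cobalt rises to 60% + 8% = 68%, and Hana's stake falls to 32%.
Tariq controlled Greywick already, so this is not a new person acquiring control; every other person's position is unchanged or reduced.
No new person acquires control, so the clause is not triggered.

No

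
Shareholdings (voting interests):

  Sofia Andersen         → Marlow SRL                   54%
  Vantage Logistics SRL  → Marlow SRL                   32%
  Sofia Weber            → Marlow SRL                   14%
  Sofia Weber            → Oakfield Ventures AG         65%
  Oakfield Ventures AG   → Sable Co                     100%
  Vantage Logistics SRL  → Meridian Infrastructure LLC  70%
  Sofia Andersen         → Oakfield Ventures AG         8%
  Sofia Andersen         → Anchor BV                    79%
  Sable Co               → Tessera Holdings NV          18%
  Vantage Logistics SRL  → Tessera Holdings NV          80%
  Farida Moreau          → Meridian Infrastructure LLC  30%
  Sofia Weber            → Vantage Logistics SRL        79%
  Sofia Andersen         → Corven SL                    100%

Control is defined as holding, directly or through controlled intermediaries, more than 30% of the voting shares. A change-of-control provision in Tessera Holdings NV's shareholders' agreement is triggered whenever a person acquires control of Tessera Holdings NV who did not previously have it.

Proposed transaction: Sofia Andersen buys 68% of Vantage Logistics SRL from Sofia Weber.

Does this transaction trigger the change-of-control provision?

Yes

The purchase adds only to Sofia Andersen's holdings (Sofia Weber's stake shrinks), so Sofia Andersen is the only person who could newly come to control Tessera.
Sofia Andersen holds 54% of Marlow, so Sofia Andersen controls Marlow.
Sofia Andersen holds 79% of Anchor, so Sofia Andersen controls Anchor.
Sofia Andersen holds 100% of Corven, so Sofia Andersen controls Corven.
Neither Sofia Andersen nor any entity Sofia Andersen controls holds any voting interest in Tessera.
So before the transaction, Sofia Andersen does not control Tessera.
After the purchase, Sofia Andersen holds 68% of Vantage directly, and Sofia Weber's stake falls to 11%.
Sofia Andersen holds 68% of Vantage, so Sofia Andersen controls Vantage.
Vantage holds 80% of Tessera, so Sofia Andersen controls Tessera.
Sofia Andersen did not control Tessera before and does after, so the clause is triggered.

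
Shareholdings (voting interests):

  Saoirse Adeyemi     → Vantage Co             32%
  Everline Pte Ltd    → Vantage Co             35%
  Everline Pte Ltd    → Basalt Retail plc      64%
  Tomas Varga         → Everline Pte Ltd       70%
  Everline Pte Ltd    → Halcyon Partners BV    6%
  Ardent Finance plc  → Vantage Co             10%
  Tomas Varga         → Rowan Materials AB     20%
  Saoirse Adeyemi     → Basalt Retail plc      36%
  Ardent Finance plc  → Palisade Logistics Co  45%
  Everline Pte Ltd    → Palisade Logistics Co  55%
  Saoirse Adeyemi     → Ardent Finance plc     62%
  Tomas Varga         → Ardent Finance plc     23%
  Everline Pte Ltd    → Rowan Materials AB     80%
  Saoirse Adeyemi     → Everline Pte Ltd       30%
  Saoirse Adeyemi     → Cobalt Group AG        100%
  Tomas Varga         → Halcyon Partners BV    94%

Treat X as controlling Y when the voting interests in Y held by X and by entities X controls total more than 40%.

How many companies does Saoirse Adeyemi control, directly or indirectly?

Saoirse holds 62% of Ardent, so Saoirse controls Ardent.
Saoirse and Ardent together hold 32% + 10% = 42% of Vantage, so Saoirse controls Vantage.
Ardent holds 45% of Palisade, so Saoirse controls Palisade.
Saoirse holds 100% of Cobalt, so Saoirse controls Cobalt.
No other company's threshold is met.
Saoirse controls 4 companies.

4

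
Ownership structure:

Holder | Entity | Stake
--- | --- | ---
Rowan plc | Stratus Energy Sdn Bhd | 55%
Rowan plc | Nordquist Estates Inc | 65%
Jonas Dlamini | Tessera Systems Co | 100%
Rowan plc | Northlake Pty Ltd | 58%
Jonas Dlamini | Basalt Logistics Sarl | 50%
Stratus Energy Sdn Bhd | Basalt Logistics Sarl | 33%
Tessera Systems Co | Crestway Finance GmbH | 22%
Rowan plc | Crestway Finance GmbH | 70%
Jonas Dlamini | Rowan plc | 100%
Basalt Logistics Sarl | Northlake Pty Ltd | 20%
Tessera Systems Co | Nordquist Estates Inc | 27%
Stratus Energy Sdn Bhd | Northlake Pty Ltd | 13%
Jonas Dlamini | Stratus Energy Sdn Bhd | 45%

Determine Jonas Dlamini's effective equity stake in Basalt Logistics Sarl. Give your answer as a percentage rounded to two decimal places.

Jonas reaches Basalt along 3 paths.
Via Stratus: 45% × 33% = 14.85%.
Via Rowan → Stratus: 100% × 55% × 33% = 18.15%.
Direct stake: 50% = 50%.
Total: 14.85% + 18.15% + 50% = 83%.
Rounded: 83.00%.

83.00%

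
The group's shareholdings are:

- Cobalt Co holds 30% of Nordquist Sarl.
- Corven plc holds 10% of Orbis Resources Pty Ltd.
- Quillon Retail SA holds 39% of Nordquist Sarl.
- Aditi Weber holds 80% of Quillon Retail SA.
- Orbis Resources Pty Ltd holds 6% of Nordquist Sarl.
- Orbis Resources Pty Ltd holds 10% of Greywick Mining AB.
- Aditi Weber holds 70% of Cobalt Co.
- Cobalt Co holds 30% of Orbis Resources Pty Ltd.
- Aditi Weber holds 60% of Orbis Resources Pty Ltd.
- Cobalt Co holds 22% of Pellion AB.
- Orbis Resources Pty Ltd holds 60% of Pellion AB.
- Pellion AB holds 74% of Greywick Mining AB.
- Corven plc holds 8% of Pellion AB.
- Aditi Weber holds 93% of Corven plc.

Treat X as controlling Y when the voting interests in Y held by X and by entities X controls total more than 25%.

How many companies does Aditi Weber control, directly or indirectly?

7

Aditi holds 70% of Cobalt, so Aditi controls Cobalt.
Aditi holds 93% of Corven, so Aditi controls Corven.
Aditi holds 80% of Quillon, so Aditi controls Quillon.
Cobalt and Aditi and Corven together hold 30% + 60% + 10% = 100% of Orbis, so Aditi controls Orbis.
Cobalt and Orbis and Corven together hold 22% + 60% + 8% = 90% of Pellion, so Aditi controls Pellion.
Cobalt and Orbis and Quillon together hold 30% + 6% + 39% = 75% of Nordquist, so Aditi controls Nordquist.
Pellion and Orbis together hold 74% + 10% = 84% of Greywick, so Aditi controls Greywick.
Aditi controls 7 companies.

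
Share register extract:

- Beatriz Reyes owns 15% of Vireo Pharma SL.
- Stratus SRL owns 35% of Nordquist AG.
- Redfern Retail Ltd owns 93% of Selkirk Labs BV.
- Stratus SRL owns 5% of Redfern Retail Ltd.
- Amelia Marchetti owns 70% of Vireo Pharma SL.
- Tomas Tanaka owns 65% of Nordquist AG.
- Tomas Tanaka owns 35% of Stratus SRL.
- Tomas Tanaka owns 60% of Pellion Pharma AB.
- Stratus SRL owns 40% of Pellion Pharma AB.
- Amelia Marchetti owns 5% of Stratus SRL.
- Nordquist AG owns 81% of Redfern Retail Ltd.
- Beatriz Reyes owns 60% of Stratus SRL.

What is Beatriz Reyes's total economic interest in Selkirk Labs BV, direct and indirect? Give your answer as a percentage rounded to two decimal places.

Beatriz reaches Selkirk along 2 paths.
Via Stratus → Redfern: 60% × 5% × 93% = 2.79%.
Via Stratus → Nordquist → Redfern: 60% × 35% × 81% × 93% = 15.8193%.
Total: 2.79% + 15.8193% = 18.6093%.
Rounded: 18.61%.

18.61%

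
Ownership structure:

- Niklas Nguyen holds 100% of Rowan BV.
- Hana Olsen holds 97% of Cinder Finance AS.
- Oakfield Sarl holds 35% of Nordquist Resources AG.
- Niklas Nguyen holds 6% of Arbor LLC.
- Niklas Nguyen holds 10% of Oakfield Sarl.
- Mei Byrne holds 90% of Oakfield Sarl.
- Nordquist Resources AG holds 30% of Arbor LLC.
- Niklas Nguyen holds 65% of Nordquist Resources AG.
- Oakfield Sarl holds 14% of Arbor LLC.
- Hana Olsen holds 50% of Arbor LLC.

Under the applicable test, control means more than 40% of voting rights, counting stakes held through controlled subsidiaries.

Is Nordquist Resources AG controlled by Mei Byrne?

No

Mei holds 90% of Oakfield, so Mei controls Oakfield.
In Nordquist, Mei's side holds only 35%, not > 40%.
So Mei does not control Nordquist.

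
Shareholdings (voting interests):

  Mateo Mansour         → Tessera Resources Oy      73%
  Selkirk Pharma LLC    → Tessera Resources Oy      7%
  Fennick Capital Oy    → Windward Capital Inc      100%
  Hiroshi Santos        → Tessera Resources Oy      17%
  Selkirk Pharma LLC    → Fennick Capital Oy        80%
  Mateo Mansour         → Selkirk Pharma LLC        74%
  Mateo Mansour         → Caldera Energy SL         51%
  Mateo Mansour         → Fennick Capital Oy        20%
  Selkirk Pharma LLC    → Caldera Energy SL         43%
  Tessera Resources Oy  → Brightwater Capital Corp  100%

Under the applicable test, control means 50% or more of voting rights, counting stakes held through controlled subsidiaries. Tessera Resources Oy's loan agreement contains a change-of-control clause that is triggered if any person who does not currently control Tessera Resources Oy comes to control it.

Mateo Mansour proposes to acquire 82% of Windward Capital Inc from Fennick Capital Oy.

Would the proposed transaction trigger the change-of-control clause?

No

The purchase adds only to Mateo's holdings (Fennick's stake shrinks), so Mateo is the only person who could newly come to control Tessera.
Mateo holds 74% of Selkirk, so Mateo controls Selkirk.
Selkirk and Mateo together hold 7% + 73% = 80% of Tessera, so Mateo controls Tessera.
So Mateo already controls Tessera before the transaction.
After the purchase, Mateo holds 82% of Windward directly, and Fennick's stake falls to 18%.
Mateo controlled Tessera already, so this is not a new person acquiring control; every other person's position is unchanged or reduced.
No new person acquires control, so the clause is not triggered.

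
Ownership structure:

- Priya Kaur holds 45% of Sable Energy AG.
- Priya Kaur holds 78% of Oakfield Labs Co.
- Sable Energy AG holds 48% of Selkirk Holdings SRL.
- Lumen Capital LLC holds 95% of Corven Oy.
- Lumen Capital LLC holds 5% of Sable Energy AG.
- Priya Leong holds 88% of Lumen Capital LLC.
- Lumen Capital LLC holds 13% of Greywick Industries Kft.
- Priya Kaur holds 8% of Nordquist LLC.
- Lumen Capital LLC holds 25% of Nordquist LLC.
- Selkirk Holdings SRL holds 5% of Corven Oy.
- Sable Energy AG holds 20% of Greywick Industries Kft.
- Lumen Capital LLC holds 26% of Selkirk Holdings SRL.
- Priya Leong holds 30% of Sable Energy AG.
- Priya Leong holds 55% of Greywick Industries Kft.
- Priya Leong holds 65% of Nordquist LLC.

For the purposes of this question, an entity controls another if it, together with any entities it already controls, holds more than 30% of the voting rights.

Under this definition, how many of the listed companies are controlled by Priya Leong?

6

Priya Leong holds 88% of Lumen, so Priya Leong controls Lumen.
Priya Leong and Lumen together hold 30% + 5% = 35% of Sable, so Priya Leong controls Sable.
Lumen and Priya Leong together hold 25% + 65% = 90% of Nordquist, so Priya Leong controls Nordquist.
Lumen and Sable together hold 26% + 48% = 74% of Selkirk, so Priya Leong controls Selkirk.
Sable and Priya Leong and Lumen together hold 20% + 55% + 13% = 88% of Greywick, so Priya Leong controls Greywick.
Selkirk and Lumen together hold 5% + 95% = 100% of Corven, so Priya Leong controls Corven.
No other company's threshold is met.
Priya Leong controls 6 companies.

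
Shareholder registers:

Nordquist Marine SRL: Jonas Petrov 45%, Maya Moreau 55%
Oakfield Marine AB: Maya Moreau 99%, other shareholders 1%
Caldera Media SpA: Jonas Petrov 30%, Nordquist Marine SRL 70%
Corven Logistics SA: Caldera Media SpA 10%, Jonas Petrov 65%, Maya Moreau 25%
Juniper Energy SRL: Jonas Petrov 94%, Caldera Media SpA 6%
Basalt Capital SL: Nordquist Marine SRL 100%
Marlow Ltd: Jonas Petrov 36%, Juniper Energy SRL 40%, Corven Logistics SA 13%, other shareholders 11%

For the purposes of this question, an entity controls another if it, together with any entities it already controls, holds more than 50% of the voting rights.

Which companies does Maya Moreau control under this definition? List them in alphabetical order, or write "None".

Maya holds 55% of Nordquist, so Maya controls Nordquist.
Maya holds 99% of Oakfield, so Maya controls Oakfield.
Nordquist holds 70% of Caldera, so Maya controls Caldera.
Nordquist holds 100% of Basalt, so Maya controls Basalt.
No other company's threshold is met.

Basalt Capital SL, Caldera Media SpA, Nordquist Marine SRL, Oakfield Marine AB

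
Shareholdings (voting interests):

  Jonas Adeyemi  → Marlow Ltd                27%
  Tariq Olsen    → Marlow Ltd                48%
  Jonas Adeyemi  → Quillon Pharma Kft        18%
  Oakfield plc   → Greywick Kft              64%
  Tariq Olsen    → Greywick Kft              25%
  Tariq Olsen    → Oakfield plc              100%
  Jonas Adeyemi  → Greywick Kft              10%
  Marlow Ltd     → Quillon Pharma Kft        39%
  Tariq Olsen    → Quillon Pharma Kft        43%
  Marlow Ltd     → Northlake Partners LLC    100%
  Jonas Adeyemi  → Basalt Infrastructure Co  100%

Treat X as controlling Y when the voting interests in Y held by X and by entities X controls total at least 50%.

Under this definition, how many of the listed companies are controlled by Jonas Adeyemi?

Jonas holds 100% of Basalt, so Jonas controls Basalt.
No other company's threshold is met.
Jonas controls 1 company.

1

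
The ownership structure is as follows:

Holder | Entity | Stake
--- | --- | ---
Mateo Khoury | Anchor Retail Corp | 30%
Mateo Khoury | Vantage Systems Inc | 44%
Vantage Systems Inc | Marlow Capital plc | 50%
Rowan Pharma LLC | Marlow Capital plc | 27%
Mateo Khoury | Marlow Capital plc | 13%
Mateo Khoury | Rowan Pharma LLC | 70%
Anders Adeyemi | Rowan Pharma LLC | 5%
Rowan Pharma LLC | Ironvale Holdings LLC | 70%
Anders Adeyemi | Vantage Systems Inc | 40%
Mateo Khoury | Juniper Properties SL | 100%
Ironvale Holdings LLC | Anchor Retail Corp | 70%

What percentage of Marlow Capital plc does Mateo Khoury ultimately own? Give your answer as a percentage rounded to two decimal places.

Mateo reaches Marlow along 3 paths.
Via Vantage: 44% × 50% = 22%.
Via Rowan: 70% × 27% = 18.9%.
Direct stake: 13% = 13%.
Total: 22% + 18.9% + 13% = 53.9%.
Rounded: 53.90%.

53.90%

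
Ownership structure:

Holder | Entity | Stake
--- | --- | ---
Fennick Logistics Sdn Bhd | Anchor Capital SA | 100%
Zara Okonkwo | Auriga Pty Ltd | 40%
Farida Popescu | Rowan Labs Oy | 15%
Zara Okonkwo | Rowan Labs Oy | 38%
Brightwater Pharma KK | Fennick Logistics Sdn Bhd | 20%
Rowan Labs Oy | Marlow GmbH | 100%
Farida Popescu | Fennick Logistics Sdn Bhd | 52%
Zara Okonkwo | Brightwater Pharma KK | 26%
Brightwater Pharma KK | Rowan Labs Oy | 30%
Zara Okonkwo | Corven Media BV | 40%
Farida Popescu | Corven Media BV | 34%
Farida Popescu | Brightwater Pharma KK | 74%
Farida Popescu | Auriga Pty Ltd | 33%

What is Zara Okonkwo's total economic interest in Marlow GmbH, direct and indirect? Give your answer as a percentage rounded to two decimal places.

45.80%

Zara reaches Marlow along 2 paths.
Via Rowan: 38% × 100% = 38%.
Via Brightwater → Rowan: 26% × 30% × 100% = 7.8%.
Total: 38% + 7.8% = 45.8%.
Rounded: 45.80%.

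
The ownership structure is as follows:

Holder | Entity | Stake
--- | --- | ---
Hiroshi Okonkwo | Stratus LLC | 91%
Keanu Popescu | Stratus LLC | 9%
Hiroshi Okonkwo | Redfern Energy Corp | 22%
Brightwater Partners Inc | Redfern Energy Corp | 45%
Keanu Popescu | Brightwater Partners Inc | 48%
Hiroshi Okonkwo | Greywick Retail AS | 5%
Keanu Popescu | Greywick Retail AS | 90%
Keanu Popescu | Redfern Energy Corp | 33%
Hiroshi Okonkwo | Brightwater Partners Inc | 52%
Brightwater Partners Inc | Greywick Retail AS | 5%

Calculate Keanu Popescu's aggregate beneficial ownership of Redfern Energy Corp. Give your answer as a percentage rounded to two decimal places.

Keanu reaches Redfern along 2 paths.
Via Brightwater: 48% × 45% = 21.6%.
Direct stake: 33% = 33%.
Total: 21.6% + 33% = 54.6%.
Rounded: 54.60%.

54.60%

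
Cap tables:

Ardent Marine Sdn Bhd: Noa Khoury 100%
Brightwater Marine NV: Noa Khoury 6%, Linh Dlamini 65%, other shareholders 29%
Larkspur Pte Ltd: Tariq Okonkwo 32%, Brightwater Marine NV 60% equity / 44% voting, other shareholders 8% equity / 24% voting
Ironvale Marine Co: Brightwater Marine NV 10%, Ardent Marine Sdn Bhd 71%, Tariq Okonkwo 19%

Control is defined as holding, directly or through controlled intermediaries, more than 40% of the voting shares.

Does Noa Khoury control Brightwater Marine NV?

No

Noa holds 100% of Ardent, so Noa controls Ardent.
Ardent holds 71% of Ironvale, so Noa controls Ironvale.
In Brightwater, Noa's side holds only 6%, not > 40%.
So Noa does not control Brightwater.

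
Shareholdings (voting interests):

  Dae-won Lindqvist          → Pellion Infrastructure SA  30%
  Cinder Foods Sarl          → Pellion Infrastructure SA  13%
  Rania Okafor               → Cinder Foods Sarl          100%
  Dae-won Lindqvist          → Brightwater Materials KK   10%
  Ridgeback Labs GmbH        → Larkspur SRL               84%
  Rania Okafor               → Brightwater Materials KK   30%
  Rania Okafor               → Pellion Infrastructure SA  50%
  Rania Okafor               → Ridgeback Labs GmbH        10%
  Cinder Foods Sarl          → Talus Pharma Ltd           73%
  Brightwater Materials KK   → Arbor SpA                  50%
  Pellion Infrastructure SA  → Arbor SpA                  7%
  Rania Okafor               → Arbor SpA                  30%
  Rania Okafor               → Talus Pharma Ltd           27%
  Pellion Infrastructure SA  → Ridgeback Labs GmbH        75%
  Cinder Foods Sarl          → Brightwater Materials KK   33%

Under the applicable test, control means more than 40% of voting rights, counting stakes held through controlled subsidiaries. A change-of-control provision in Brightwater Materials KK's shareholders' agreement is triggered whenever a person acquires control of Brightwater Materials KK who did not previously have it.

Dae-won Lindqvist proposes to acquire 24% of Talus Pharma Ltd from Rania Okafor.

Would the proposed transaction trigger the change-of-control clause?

No

The purchase adds only to Dae-won's holdings (Rania's stake shrinks), so Dae-won is the only person who could newly come to control Brightwater.
Dae-won's largest direct stake is 30% in Pellion, which does not meet the threshold, so Dae-won controls no company.
In Brightwater, Dae-won's side holds only 10%, not > 40%.
So before the transaction, Dae-won does not control Brightwater.
After the purchase, Dae-won holds 24% of Talus directly, and Rania's stake falls to 3%.
Dae-won's side now holds 24% of Talus, not > 40%, so Dae-won still does not control Talus.
After the transaction, Dae-won's side holds 10% of Brightwater, not > 40%, so Dae-won still does not control Brightwater.
No new person acquires control, so the clause is not triggered.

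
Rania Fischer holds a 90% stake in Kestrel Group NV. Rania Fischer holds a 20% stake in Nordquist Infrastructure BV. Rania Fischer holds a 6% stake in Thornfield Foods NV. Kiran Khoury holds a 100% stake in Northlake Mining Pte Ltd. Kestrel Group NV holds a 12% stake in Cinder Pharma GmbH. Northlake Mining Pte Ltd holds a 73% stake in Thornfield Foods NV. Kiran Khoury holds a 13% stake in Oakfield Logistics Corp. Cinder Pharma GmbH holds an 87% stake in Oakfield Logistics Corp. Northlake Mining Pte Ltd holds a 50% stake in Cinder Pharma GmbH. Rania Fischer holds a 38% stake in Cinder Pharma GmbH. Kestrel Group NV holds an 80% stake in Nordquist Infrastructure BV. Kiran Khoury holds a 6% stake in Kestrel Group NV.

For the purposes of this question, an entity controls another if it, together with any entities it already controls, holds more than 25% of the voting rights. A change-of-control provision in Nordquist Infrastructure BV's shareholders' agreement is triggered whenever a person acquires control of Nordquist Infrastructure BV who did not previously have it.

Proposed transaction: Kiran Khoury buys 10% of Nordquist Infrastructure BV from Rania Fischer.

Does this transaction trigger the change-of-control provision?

The purchase adds only to Kiran's holdings (Rania's stake shrinks), so Kiran is the only person who could newly come to control Nordquist.
Kiran holds 100% of Northlake, so Kiran controls Northlake.
Northlake holds 50% of Cinder, so Kiran controls Cinder.
Cinder and Kiran together hold 87% + 13% = 100% of Oakfield, so Kiran controls Oakfield.
Northlake holds 73% of Thornfield, so Kiran controls Thornfield.
Neither Kiran nor any entity Kiran controls holds any voting interest in Nordquist.
So before the transaction, Kiran does not control Nordquist.
After the purchase, Kiran holds 10% of Nordquist directly, and Rania's stake falls to 10%.
After the transaction, Kiran's side holds 10% of Nordquist, not > 25%, so Kiran still does not control Nordquist.
No new person acquires control, so the clause is not triggered.

No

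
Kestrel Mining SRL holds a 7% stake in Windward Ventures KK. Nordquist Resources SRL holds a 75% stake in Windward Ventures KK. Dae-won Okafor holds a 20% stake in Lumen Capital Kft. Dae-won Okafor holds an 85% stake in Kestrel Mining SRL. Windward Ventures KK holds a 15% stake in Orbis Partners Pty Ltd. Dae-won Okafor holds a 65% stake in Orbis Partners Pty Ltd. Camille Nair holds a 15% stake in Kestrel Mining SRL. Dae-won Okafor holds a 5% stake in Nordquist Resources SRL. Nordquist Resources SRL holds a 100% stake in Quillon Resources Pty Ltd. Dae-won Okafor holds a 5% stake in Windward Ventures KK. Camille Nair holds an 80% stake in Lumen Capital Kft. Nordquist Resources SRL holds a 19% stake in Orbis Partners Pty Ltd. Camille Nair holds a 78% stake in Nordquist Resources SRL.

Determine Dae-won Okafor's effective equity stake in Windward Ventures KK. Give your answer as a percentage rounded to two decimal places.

14.70%

Dae-won reaches Windward along 3 paths.
Via Nordquist: 5% × 75% = 3.75%.
Via Kestrel: 85% × 7% = 5.95%.
Direct stake: 5% = 5%.
Total: 3.75% + 5.95% + 5% = 14.7%.
Rounded: 14.70%.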